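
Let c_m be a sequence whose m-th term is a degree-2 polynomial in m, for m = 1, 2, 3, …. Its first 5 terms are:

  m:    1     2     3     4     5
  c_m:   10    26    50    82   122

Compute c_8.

1st diffs: 16, 24, 32, 40.
2nd diffs: 8, 8, 8 (constant).
Newton forward-difference form: c_m = 10 + 16·C(m-1,1) + 8·C(m-1,2).
At m = 8: m-1 = 7, so c_8 = 10 + 112 + 168 = 290.

290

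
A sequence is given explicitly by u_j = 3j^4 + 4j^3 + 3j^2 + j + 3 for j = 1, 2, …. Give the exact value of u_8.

14539

u_8 = 3·8^4 + 4·8^3 + 3·8^2 + 1·8 + 3 = 14539.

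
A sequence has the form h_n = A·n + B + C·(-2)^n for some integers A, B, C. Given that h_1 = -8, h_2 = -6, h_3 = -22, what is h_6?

38

Plug in n = 1, 2, 3: A + B - 2C = -8; 2A + B + 4C = -6; 3A + B - 8C = -22.
Subtracting the first from the second: A + 6C = 2.
Subtracting the second from the third: A - 12C = -16.
Solving: C = 1, A = -4, then B = -2.
So h_n = -4·n + (-2) + 1·(-2)^n; at n=6 this is 38.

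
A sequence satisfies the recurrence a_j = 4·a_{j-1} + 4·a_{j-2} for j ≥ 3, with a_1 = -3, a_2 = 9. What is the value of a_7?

14592

Applying the relation repeatedly:
a_3 = 24;  a_4 = 132;  a_5 = 624;  a_6 = 3024;  a_7 = 14592.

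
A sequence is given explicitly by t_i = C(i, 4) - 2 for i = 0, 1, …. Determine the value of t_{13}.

713

C(13, 4) = 715, so t_{13} = 713.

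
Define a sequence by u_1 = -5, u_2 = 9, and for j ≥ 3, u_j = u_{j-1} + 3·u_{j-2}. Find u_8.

273

u_3 = -6, u_4 = 21, u_5 = 3, u_6 = 66, u_7 = 75, u_8 = 273.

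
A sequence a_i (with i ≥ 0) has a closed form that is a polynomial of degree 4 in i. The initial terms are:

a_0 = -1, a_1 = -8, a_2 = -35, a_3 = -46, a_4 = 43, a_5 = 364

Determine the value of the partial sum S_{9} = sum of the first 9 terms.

1st diffs: -7, -27, -11, 89, 321.
2nd diffs: -20, 16, 100, 232.
3rd diffs: 36, 84, 132.
4th diffs: 48, 48 (constant).
Newton forward-difference form: a_i = -1 + (-7)·C(i,1) + (-20)·C(i,2) + 36·C(i,3) + 48·C(i,4).
Continuing: 1097, 2470, 4759.
Summing i = 0..8 (9 terms) gives 8643.

8643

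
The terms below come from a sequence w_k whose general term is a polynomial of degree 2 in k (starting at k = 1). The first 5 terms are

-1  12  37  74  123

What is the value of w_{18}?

1st diffs: 13, 25, 37, 49.
2nd diffs: 12, 12, 12 (constant).
So w_k = 6k^2 - 5k - 2.
Evaluating at k = 18 gives w_{18} = 1852.

1852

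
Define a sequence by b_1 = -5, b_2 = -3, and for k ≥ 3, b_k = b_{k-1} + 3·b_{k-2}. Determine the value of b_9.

Iterate the recurrence:
b_3 = -18  b_4 = -27  b_5 = -81  b_6 = -162  b_7 = -405  b_8 = -891  b_9 = -2106.

-2106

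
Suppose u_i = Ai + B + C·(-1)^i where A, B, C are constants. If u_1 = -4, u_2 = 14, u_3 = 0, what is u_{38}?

Write the equations: A + B - C = -4; 2A + B + C = 14; 3A + B - C = 0.
Subtracting the first from the second: A + 2C = 18.
Subtracting the second from the third: A - 2C = -14.
Solving: C = 8, A = 2, then B = 2.
So u_i = 2·i + 2 + 8·(-1)^i; at i=38 this is 86.

86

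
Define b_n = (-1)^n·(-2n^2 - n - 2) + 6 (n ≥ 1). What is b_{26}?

(-1)^26 = 1; -2n^2 - n - 2 at n=26 is -1380; so b_{26} = -1374.

-1374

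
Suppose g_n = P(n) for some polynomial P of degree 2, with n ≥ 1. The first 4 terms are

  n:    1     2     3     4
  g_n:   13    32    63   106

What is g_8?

398

1st diffs: 19, 31, 43.
2nd diffs: 12, 12 (constant).
Newton forward-difference form: g_n = 13 + 19·C(n-1,1) + 12·C(n-1,2).
At n = 8: n-1 = 7, so g_8 = 13 + 133 + 252 = 398.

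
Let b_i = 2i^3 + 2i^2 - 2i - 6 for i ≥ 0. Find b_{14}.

b_{14} = 2·14^3 + 2·14^2 - 2·14 - 6 = 5846.

5846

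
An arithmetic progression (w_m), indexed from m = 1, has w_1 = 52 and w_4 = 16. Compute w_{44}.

Common difference d = (16 - 52) / (4 - 1) = -12.
w_m = 52 + (m - 1)·(-12).
w_{44} = 52 + 43·(-12) = -464.

-464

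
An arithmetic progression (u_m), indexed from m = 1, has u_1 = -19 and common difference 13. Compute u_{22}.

254

u_m = -19 + (m - 1)·13.
u_{22} = -19 + 21·13 = 254.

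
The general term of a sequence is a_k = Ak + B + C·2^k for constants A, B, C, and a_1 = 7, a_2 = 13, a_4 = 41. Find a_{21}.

Plug in k = 1, 2, 4: A + B + 2C = 7; 2A + B + 4C = 13; 4A + B + 16C = 41.
Subtracting the first from the second: A + 2C = 6.
Subtracting the second from the third: 2A + 12C = 28.
Solving: C = 2, A = 2, then B = 1.
So a_k = 2·k + 1 + 2·2^k; at k=21 this is 4194347.

4194347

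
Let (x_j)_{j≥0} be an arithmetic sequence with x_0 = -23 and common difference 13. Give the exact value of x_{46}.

575

x_j = -23 + (j - 0)·13.
x_{46} = -23 + 46·13 = 575.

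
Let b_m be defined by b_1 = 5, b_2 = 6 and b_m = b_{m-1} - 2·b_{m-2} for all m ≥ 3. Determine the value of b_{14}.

Applying the relation repeatedly:
b_3 = -4; b_4 = -16; b_5 = -8; …; b_{11} = 104; b_{12} = 248; b_{13} = 40; b_{14} = -456.

-456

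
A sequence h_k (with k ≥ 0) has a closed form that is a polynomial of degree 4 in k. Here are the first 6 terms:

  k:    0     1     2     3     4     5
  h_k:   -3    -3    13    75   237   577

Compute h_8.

3805

1st diffs: 0, 16, 62, 162, 340.
2nd diffs: 16, 46, 100, 178.
3rd diffs: 30, 54, 78.
4th diffs: 24, 24 (constant).
Newton forward-difference form: h_k = -3 + 16·C(k,2) + 30·C(k,3) + 24·C(k,4).
At k = 8: k = 8, so h_8 = -3 + 448 + 1680 + 1680 = 3805.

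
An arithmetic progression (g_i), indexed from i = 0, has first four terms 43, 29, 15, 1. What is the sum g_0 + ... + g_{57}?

-20648

Common difference d = -14.
g_i = 43 + (i - 0)·(-14).
g_{57} = -755; S = 58·(43 + (-755))/2 = -20648.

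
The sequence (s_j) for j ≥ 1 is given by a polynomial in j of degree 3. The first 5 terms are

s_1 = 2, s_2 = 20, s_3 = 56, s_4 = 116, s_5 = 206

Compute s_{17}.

1st diffs: 18, 36, 60, 90.
2nd diffs: 18, 24, 30.
3rd diffs: 6, 6 (constant).
Newton forward-difference form: s_j = 2 + 18·C(j-1,1) + 18·C(j-1,2) + 6·C(j-1,3).
At j = 17: j-1 = 16, so s_{17} = 2 + 288 + 2160 + 3360 = 5810.

5810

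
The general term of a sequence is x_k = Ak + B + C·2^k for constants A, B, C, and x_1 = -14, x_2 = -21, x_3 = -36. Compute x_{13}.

Write the equations: A + B + 2C = -14; 2A + B + 4C = -21; 3A + B + 8C = -36.
Subtracting the first from the second: A + 2C = -7.
Subtracting the second from the third: A + 4C = -15.
Solving: C = -4, A = 1, then B = -7.
Hence x_{13} = 1·13 + (-7) + (-4)·8192 = -32762.

-32762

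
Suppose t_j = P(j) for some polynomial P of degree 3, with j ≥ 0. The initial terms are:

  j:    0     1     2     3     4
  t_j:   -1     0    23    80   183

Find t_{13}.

5160

1st diffs: 1, 23, 57, 103.
2nd diffs: 22, 34, 46.
3rd diffs: 12, 12 (constant).
Newton forward-difference form: t_j = -1 + 1·C(j,1) + 22·C(j,2) + 12·C(j,3).
At j = 13: j = 13, so t_{13} = -1 + 13 + 1716 + 3432 = 5160.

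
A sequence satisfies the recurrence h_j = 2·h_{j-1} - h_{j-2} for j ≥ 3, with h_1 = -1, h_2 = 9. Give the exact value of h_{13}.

Compute successive terms:
h_3 = 19  h_4 = 29  h_5 = 39  …  h_{10} = 89  h_{11} = 99  h_{12} = 109  h_{13} = 119.
(Characteristic roots are 1 and 1.)

119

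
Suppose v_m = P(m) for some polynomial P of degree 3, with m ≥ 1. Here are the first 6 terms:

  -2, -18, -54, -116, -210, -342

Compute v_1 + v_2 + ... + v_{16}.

-24072

1st diffs: -16, -36, -62, -94, -132.
2nd diffs: -20, -26, -32, -38.
3rd diffs: -6, -6, -6 (constant).
Newton forward-difference form: v_m = -2 + (-16)·C(m-1,1) + (-20)·C(m-1,2) + (-6)·C(m-1,3).
Continuing: …, -518, -744, -1026, -1370, …, v_{16} = -5072.
Summing m = 1..16 (16 terms) gives -24072.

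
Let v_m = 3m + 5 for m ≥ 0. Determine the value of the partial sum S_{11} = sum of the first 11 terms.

220

Over m = 0..10: Σm = 55.
Total = (3)·55 + (5)·11 = 220.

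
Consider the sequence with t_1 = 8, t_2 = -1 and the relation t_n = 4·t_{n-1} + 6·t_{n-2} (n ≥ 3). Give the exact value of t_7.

24848

Applying the relation repeatedly:
t_3 = 44; t_4 = 170; t_5 = 944; t_6 = 4796; t_7 = 24848.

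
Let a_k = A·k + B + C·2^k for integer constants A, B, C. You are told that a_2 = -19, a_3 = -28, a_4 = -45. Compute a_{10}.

The three given values yield: 2A + B + 4C = -19; 3A + B + 8C = -28; 4A + B + 16C = -45.
Subtracting the first from the second: A + 4C = -9.
Subtracting the second from the third: A + 8C = -17.
Solving: C = -2, A = -1, then B = -9.
Hence a_{10} = -1·10 + (-9) + (-2)·1024 = -2067.

-2067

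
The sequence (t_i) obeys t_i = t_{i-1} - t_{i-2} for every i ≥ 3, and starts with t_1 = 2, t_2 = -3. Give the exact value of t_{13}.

2

Applying the relation repeatedly:
t_3 = -5, t_4 = -2, t_5 = 3, …, t_{10} = -2, t_{11} = 3, t_{12} = 5, t_{13} = 2.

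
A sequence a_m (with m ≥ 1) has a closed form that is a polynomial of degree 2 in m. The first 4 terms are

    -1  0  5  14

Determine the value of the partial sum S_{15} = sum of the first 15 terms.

1910

1st diffs: 1, 5, 9.
2nd diffs: 4, 4 (constant).
Newton forward-difference form: a_m = -1 + 1·C(m-1,1) + 4·C(m-1,2).
Continuing: …, 27, 44, 65, 90, …, a_{15} = 377.
Summing m = 1..15 (15 terms) gives 1910.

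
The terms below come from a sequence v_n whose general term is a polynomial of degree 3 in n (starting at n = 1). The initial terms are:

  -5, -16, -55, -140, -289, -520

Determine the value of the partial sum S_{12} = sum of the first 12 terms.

1st diffs: -11, -39, -85, -149, -231.
2nd diffs: -28, -46, -64, -82.
3rd diffs: -18, -18, -18 (constant).
So v_n = -3n^3 + 4n^2 - 2n - 4.
Continuing: …, -851, -1300, -1885, -2624, …, v_{12} = -4636.
Summing n = 1..12 (12 terms) gives -15856.

-15856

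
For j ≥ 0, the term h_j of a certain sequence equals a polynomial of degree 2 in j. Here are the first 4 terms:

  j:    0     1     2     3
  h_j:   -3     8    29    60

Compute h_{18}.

1st diffs: 11, 21, 31.
2nd diffs: 10, 10 (constant).
Newton forward-difference form: h_j = -3 + 11·C(j,1) + 10·C(j,2).
At j = 18: j = 18, so h_{18} = -3 + 198 + 1530 = 1725.

1725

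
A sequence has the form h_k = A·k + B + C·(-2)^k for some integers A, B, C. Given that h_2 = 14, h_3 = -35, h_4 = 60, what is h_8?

The three given values yield: 2A + B + 4C = 14; 3A + B - 8C = -35; 4A + B + 16C = 60.
Subtracting the first from the second: A - 12C = -49.
Subtracting the second from the third: A + 24C = 95.
Solving: C = 4, A = -1, then B = 0.
So h_k = -1·k + 0 + 4·(-2)^k; at k=8 this is 1016.

1016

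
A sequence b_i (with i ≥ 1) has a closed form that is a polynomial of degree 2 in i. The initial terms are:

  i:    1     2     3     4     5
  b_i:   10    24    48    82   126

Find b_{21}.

2190

1st diffs: 14, 24, 34, 44.
2nd diffs: 10, 10, 10 (constant).
Newton forward-difference form: b_i = 10 + 14·C(i-1,1) + 10·C(i-1,2).
At i = 21: i-1 = 20, so b_{21} = 10 + 280 + 1900 = 2190.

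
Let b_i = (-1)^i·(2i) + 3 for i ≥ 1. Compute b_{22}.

47

(-1)^22 = 1; 2i at i=22 is 44; so b_{22} = 47.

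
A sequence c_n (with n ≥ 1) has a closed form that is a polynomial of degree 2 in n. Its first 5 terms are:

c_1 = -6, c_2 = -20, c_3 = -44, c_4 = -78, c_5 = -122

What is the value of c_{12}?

1st diffs: -14, -24, -34, -44.
2nd diffs: -10, -10, -10 (constant).
Newton forward-difference form: c_n = -6 + (-14)·C(n-1,1) + (-10)·C(n-1,2).
At n = 12: n-1 = 11, so c_{12} = -6 - 154 - 550 = -710.

-710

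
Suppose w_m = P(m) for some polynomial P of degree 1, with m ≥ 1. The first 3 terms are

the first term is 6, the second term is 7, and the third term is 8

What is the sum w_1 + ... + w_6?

51

1st diffs: 1, 1 (constant).
So w_m = m + 5.
Continuing: 9, 10, 11.
Summing m = 1..6 (6 terms) gives 51.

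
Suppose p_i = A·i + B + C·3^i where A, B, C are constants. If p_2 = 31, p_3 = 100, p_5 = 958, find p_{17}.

516560602

Plug in i = 2, 3, 5: 2A + B + 9C = 31; 3A + B + 27C = 100; 5A + B + 243C = 958.
Subtracting the first from the second: A + 18C = 69.
Subtracting the second from the third: 2A + 216C = 858.
Solving: C = 4, A = -3, then B = 1.
Hence p_{17} = -3·17 + 1 + 4·129140163 = 516560602.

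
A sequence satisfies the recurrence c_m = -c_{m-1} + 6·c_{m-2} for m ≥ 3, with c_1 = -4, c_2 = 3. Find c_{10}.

42381

Compute successive terms:
c_3 = -27  c_4 = 45  c_5 = -207  c_6 = 477  c_7 = -1719  c_8 = 4581  c_9 = -14895  c_{10} = 42381.
(Characteristic roots are 2 and -3.)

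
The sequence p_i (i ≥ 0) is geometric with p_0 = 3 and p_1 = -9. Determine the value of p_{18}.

Common ratio r = -3.
p_i = 3·(-3)^(i-0).
p_{18} = 3·(-3)^18 = 1162261467.

1162261467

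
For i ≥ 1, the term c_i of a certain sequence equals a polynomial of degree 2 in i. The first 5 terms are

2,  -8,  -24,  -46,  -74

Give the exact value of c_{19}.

-1096

1st diffs: -10, -16, -22, -28.
2nd diffs: -6, -6, -6 (constant).
So c_i = -3i^2 - i + 6.
Evaluating at i = 19 gives c_{19} = -1096.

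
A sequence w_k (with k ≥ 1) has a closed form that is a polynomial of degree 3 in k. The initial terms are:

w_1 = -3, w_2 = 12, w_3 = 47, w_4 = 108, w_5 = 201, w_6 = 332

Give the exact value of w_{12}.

2252

1st diffs: 15, 35, 61, 93, 131.
2nd diffs: 20, 26, 32, 38.
3rd diffs: 6, 6, 6 (constant).
Newton forward-difference form: w_k = -3 + 15·C(k-1,1) + 20·C(k-1,2) + 6·C(k-1,3).
At k = 12: k-1 = 11, so w_{12} = -3 + 165 + 1100 + 990 = 2252.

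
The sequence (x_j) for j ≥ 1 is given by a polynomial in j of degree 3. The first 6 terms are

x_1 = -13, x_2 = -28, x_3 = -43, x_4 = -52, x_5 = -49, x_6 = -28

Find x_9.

203

1st diffs: -15, -15, -9, 3, 21.
2nd diffs: 0, 6, 12, 18.
3rd diffs: 6, 6, 6 (constant).
Newton forward-difference form: x_j = -13 + (-15)·C(j-1,1) + 6·C(j-1,3).
At j = 9: j-1 = 8, so x_9 = -13 - 120 + 336 = 203.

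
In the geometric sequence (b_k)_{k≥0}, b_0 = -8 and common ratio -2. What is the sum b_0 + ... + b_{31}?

11453246120

b_k = (-8)·(-2)^(k-0).
S = (-8)·((-2)^32 - 1)/(-2 - 1) = (-8)·(4294967296 - 1)/(-3) = 11453246120.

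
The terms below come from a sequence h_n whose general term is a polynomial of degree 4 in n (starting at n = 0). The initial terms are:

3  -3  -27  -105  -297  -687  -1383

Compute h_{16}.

1st diffs: -6, -24, -78, -192, -390, -696.
2nd diffs: -18, -54, -114, -198, -306.
3rd diffs: -36, -60, -84, -108.
4th diffs: -24, -24, -24 (constant).
Newton forward-difference form: h_n = 3 + (-6)·C(n,1) + (-18)·C(n,2) + (-36)·C(n,3) + (-24)·C(n,4).
At n = 16: n = 16, so h_{16} = 3 - 96 - 2160 - 20160 - 43680 = -66093.

-66093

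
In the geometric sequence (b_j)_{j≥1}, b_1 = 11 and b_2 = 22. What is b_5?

176

Common ratio r = 2.
b_j = 11·2^(j-1).
b_5 = 11·2^4 = 176.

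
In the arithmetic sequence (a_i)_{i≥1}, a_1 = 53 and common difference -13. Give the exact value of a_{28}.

-298

a_i = 53 + (i - 1)·(-13).
a_{28} = 53 + 27·(-13) = -298.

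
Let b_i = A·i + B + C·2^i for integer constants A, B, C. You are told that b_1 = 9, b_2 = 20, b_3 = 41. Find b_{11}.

10249

Write the equations: A + B + 2C = 9; 2A + B + 4C = 20; 3A + B + 8C = 41.
Subtracting the first from the second: A + 2C = 11.
Subtracting the second from the third: A + 4C = 21.
Solving: C = 5, A = 1, then B = -2.
Therefore b_{11} = 11 + (-2) + 5·2048 = 10249.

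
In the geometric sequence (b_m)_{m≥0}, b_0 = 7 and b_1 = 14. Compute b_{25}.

234881024

Common ratio r = 2.
b_m = 7·2^(m-0).
b_{25} = 7·2^25 = 234881024.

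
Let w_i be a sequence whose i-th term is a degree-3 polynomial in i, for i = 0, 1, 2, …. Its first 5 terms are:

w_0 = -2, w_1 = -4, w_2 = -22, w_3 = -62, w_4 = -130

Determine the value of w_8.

-802

1st diffs: -2, -18, -40, -68.
2nd diffs: -16, -22, -28.
3rd diffs: -6, -6 (constant).
Newton forward-difference form: w_i = -2 + (-2)·C(i,1) + (-16)·C(i,2) + (-6)·C(i,3).
At i = 8: i = 8, so w_8 = -2 - 16 - 448 - 336 = -802.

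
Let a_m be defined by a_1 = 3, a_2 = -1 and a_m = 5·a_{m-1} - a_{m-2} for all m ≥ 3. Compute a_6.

Applying the relation repeatedly:
a_3 = -8  a_4 = -39  a_5 = -187  a_6 = -896.

-896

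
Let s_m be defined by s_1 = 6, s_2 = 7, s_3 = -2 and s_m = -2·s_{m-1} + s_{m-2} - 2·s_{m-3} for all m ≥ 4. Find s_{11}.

Applying the relation repeatedly:
s_4 = -1  s_5 = -14  s_6 = 31  s_7 = -74  s_8 = 207  s_9 = -550  s_{10} = 1455  s_{11} = -3874.

-3874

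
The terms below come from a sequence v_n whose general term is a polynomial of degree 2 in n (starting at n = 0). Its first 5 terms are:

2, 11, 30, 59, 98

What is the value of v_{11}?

1st diffs: 9, 19, 29, 39.
2nd diffs: 10, 10, 10 (constant).
Newton forward-difference form: v_n = 2 + 9·C(n,1) + 10·C(n,2).
At n = 11: n = 11, so v_{11} = 2 + 99 + 550 = 651.

651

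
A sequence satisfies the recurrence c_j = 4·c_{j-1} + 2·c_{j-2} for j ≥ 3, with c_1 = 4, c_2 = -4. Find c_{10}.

Step forward from the initial values:
c_3 = -8, c_4 = -40, c_5 = -176, c_6 = -784, c_7 = -3488, c_8 = -15520, c_9 = -69056, c_{10} = -307264.

-307264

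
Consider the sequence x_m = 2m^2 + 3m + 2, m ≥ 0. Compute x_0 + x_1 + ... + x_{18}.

4769

Over m = 0..18: Σm = 171, Σm² = 2109.
Total = (2)·2109 + (3)·171 + (2)·19 = 4769.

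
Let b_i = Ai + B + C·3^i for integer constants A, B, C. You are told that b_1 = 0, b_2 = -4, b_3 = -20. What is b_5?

Plug in i = 1, 2, 3: A + B + 3C = 0; 2A + B + 9C = -4; 3A + B + 27C = -20.
Subtracting the first from the second: A + 6C = -4.
Subtracting the second from the third: A + 18C = -16.
Solving: C = -1, A = 2, then B = 1.
Hence b_5 = 2·5 + 1 + (-1)·243 = -232.

-232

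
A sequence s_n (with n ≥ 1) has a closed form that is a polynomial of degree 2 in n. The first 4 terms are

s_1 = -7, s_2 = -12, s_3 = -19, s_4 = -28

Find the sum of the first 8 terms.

1st diffs: -5, -7, -9.
2nd diffs: -2, -2 (constant).
So s_n = -n^2 - 2n - 4.
Continuing: -39, -52, -67, -84.
Summing n = 1..8 (8 terms) gives -308.

-308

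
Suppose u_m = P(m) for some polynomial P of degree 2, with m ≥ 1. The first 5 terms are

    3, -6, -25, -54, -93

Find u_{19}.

-1689

1st diffs: -9, -19, -29, -39.
2nd diffs: -10, -10, -10 (constant).
Newton forward-difference form: u_m = 3 + (-9)·C(m-1,1) + (-10)·C(m-1,2).
At m = 19: m-1 = 18, so u_{19} = 3 - 162 - 1530 = -1689.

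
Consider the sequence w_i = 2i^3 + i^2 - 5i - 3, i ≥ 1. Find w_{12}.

3537

w_{12} = 2·12^3 + 1·12^2 - 5·12 - 3 = 3537.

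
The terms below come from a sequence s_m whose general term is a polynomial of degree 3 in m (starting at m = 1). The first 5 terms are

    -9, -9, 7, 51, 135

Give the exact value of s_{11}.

1st diffs: 0, 16, 44, 84.
2nd diffs: 16, 28, 40.
3rd diffs: 12, 12 (constant).
Newton forward-difference form: s_m = -9 + 16·C(m-1,2) + 12·C(m-1,3).
At m = 11: m-1 = 10, so s_{11} = -9 + 720 + 1440 = 2151.

2151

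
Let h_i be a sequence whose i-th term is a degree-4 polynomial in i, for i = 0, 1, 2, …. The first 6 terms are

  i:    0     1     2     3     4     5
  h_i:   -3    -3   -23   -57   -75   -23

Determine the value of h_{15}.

1st diffs: 0, -20, -34, -18, 52.
2nd diffs: -20, -14, 16, 70.
3rd diffs: 6, 30, 54.
4th diffs: 24, 24 (constant).
Newton forward-difference form: h_i = -3 + (-20)·C(i,2) + 6·C(i,3) + 24·C(i,4).
At i = 15: i = 15, so h_{15} = -3 - 2100 + 2730 + 32760 = 33387.

33387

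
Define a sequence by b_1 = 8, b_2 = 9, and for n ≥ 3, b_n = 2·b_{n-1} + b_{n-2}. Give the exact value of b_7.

Compute successive terms:
b_3 = 26  b_4 = 61  b_5 = 148  b_6 = 357  b_7 = 862.

862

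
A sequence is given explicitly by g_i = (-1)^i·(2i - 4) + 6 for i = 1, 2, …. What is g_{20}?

42

(-1)^20 = 1; 2i - 4 at i=20 is 36; so g_{20} = 42.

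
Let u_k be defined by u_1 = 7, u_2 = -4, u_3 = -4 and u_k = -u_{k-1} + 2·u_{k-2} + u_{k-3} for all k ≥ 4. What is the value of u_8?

Step forward from the initial values:
u_4 = 3;  u_5 = -15;  u_6 = 17;  u_7 = -44;  u_8 = 63.

63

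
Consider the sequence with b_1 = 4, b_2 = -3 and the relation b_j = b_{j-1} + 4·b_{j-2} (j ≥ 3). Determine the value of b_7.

269

Iterate the recurrence:
b_3 = 13;  b_4 = 1;  b_5 = 53;  b_6 = 57;  b_7 = 269.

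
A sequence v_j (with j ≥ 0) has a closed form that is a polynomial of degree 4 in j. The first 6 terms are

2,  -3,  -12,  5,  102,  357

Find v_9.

1st diffs: -5, -9, 17, 97, 255.
2nd diffs: -4, 26, 80, 158.
3rd diffs: 30, 54, 78.
4th diffs: 24, 24 (constant).
Newton forward-difference form: v_j = 2 + (-5)·C(j,1) + (-4)·C(j,2) + 30·C(j,3) + 24·C(j,4).
At j = 9: j = 9, so v_9 = 2 - 45 - 144 + 2520 + 3024 = 5357.

5357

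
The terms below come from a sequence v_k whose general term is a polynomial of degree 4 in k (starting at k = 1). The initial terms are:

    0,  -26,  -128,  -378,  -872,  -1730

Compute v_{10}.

-12042

1st diffs: -26, -102, -250, -494, -858.
2nd diffs: -76, -148, -244, -364.
3rd diffs: -72, -96, -120.
4th diffs: -24, -24 (constant).
Newton forward-difference form: v_k = (-26)·C(k-1,1) + (-76)·C(k-1,2) + (-72)·C(k-1,3) + (-24)·C(k-1,4).
At k = 10: k-1 = 9, so v_{10} = -234 - 2736 - 6048 - 3024 = -12042.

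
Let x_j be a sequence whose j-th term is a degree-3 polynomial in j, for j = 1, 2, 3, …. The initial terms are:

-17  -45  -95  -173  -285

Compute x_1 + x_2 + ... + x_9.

1st diffs: -28, -50, -78, -112.
2nd diffs: -22, -28, -34.
3rd diffs: -6, -6 (constant).
Newton forward-difference form: x_j = -17 + (-28)·C(j-1,1) + (-22)·C(j-1,2) + (-6)·C(j-1,3).
Continuing: -437, -635, -885, -1193.
Summing j = 1..9 (9 terms) gives -3765.

-3765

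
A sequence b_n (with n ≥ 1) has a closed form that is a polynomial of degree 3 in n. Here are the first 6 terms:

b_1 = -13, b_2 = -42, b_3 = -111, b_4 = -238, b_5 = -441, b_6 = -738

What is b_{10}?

1st diffs: -29, -69, -127, -203, -297.
2nd diffs: -40, -58, -76, -94.
3rd diffs: -18, -18, -18 (constant).
So b_n = -3n^3 - 2n^2 - 2n - 6.
Evaluating at n = 10 gives b_{10} = -3226.

-3226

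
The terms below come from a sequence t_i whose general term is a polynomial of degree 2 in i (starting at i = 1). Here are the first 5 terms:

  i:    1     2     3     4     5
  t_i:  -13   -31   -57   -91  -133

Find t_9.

1st diffs: -18, -26, -34, -42.
2nd diffs: -8, -8, -8 (constant).
So t_i = -4i^2 - 6i - 3.
Evaluating at i = 9 gives t_9 = -381.

-381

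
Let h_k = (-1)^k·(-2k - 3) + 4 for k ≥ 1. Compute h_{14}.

-27

(-1)^14 = 1; -2k - 3 at k=14 is -31; so h_{14} = -27.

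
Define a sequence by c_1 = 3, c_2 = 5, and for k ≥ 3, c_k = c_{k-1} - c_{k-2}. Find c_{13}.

3

Iterate the recurrence:
c_3 = 2  c_4 = -3  c_5 = -5  …  c_{10} = -3  c_{11} = -5  c_{12} = -2  c_{13} = 3.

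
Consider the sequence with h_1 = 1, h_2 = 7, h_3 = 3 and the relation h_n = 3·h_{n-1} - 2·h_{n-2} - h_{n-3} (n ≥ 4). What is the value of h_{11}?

Iterate the recurrence:
h_4 = -6;  h_5 = -31;  h_6 = -84;  h_7 = -184;  h_8 = -353;  h_9 = -607;  h_{10} = -931;  h_{11} = -1226.

-1226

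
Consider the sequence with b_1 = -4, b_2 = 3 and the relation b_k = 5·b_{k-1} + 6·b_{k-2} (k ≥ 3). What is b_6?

-1107

b_3 = -9, b_4 = -27, b_5 = -189, b_6 = -1107.
(Characteristic roots are 6 and -1.)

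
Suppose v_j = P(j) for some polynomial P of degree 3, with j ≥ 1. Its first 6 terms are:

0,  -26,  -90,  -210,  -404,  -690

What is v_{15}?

-10374

1st diffs: -26, -64, -120, -194, -286.
2nd diffs: -38, -56, -74, -92.
3rd diffs: -18, -18, -18 (constant).
So v_j = -3j^3 - j^2 - 2j + 6.
Evaluating at j = 15 gives v_{15} = -10374.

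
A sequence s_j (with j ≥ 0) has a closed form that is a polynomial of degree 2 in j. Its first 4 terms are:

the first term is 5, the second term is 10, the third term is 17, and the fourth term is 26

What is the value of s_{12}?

197

1st diffs: 5, 7, 9.
2nd diffs: 2, 2 (constant).
Newton forward-difference form: s_j = 5 + 5·C(j,1) + 2·C(j,2).
At j = 12: j = 12, so s_{12} = 5 + 60 + 132 = 197.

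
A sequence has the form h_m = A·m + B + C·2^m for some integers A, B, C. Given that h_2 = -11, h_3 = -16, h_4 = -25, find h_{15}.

Write the equations: 2A + B + 4C = -11; 3A + B + 8C = -16; 4A + B + 16C = -25.
Subtracting the first from the second: A + 4C = -5.
Subtracting the second from the third: A + 8C = -9.
Solving: C = -1, A = -1, then B = -5.
Hence h_{15} = -1·15 + (-5) + (-1)·32768 = -32788.

-32788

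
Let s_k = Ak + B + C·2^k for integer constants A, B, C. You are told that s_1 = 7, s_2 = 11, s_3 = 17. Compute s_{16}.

Plug in k = 1, 2, 3: A + B + 2C = 7; 2A + B + 4C = 11; 3A + B + 8C = 17.
Subtracting the first from the second: A + 2C = 4.
Subtracting the second from the third: A + 4C = 6.
Solving: C = 1, A = 2, then B = 3.
So s_k = 2·k + 3 + 1·2^k; at k=16 this is 65571.

65571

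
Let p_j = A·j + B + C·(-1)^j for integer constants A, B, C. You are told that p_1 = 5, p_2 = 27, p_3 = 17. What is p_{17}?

101

At j = 1, 2, 3: A + B - C = 5; 2A + B + C = 27; 3A + B - C = 17.
Subtracting the first from the second: A + 2C = 22.
Subtracting the second from the third: A - 2C = -10.
Solving: C = 8, A = 6, then B = 7.
So p_j = 6·j + 7 + 8·(-1)^j; at j=17 this is 101.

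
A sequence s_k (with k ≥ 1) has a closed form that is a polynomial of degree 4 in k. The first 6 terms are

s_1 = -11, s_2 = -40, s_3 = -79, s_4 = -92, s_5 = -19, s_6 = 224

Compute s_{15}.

1st diffs: -29, -39, -13, 73, 243.
2nd diffs: -10, 26, 86, 170.
3rd diffs: 36, 60, 84.
4th diffs: 24, 24 (constant).
Newton forward-difference form: s_k = -11 + (-29)·C(k-1,1) + (-10)·C(k-1,2) + 36·C(k-1,3) + 24·C(k-1,4).
At k = 15: k-1 = 14, so s_{15} = -11 - 406 - 910 + 13104 + 24024 = 35801.

35801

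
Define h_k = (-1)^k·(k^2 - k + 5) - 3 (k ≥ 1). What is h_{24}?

554

(-1)^24 = 1; k^2 - k + 5 at k=24 is 557; so h_{24} = 554.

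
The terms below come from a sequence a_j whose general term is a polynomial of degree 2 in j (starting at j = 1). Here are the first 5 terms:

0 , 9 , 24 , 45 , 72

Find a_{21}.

1st diffs: 9, 15, 21, 27.
2nd diffs: 6, 6, 6 (constant).
Newton forward-difference form: a_j = 9·C(j-1,1) + 6·C(j-1,2).
At j = 21: j-1 = 20, so a_{21} = 180 + 1140 = 1320.

1320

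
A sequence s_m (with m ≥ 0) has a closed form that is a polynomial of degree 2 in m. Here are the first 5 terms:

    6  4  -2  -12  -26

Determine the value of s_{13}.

-332

1st diffs: -2, -6, -10, -14.
2nd diffs: -4, -4, -4 (constant).
Newton forward-difference form: s_m = 6 + (-2)·C(m,1) + (-4)·C(m,2).
At m = 13: m = 13, so s_{13} = 6 - 26 - 312 = -332.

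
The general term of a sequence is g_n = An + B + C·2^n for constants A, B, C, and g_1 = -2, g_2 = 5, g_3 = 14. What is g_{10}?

At n = 1, 2, 3: A + B + 2C = -2; 2A + B + 4C = 5; 3A + B + 8C = 14.
Subtracting the first from the second: A + 2C = 7.
Subtracting the second from the third: A + 4C = 9.
Solving: C = 1, A = 5, then B = -9.
So g_n = 5·n + (-9) + 1·2^n; at n=10 this is 1065.

1065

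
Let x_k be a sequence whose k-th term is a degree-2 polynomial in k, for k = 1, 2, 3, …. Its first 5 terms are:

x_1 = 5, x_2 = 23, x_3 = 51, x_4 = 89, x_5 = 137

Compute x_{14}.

1st diffs: 18, 28, 38, 48.
2nd diffs: 10, 10, 10 (constant).
Newton forward-difference form: x_k = 5 + 18·C(k-1,1) + 10·C(k-1,2).
At k = 14: k-1 = 13, so x_{14} = 5 + 234 + 780 = 1019.

1019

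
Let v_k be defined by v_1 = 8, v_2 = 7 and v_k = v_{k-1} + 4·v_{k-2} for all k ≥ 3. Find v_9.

v_3 = 39; v_4 = 67; v_5 = 223; v_6 = 491; v_7 = 1383; v_8 = 3347; v_9 = 8879.

8879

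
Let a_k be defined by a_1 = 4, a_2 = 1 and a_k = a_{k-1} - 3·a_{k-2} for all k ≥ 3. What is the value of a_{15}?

Step forward from the initial values:
a_3 = -11;  a_4 = -14;  a_5 = 19;  …;  a_{12} = -119;  a_{13} = -2876;  a_{14} = -2519;  a_{15} = 6109.

6109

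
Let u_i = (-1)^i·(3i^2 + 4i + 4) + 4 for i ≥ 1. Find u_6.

140

(-1)^6 = 1; 3i^2 + 4i + 4 at i=6 is 136; so u_6 = 140.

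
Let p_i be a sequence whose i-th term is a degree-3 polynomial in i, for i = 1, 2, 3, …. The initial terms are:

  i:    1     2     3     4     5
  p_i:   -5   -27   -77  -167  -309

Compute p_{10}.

1st diffs: -22, -50, -90, -142.
2nd diffs: -28, -40, -52.
3rd diffs: -12, -12 (constant).
So p_i = -2i^3 - 2i^2 - 2i + 1.
Evaluating at i = 10 gives p_{10} = -2219.

-2219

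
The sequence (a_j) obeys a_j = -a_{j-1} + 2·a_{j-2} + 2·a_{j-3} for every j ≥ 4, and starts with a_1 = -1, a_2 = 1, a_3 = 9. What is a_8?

-69

a_4 = -9;  a_5 = 29;  a_6 = -29;  a_7 = 69;  a_8 = -69.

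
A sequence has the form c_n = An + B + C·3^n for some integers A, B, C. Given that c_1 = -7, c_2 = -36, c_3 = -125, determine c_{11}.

At n = 1, 2, 3: A + B + 3C = -7; 2A + B + 9C = -36; 3A + B + 27C = -125.
Subtracting the first from the second: A + 6C = -29.
Subtracting the second from the third: A + 18C = -89.
Solving: C = -5, A = 1, then B = 7.
So c_n = 1·n + 7 + (-5)·3^n; at n=11 this is -885717.

-885717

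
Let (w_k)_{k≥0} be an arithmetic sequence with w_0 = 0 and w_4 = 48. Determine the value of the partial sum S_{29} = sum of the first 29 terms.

Common difference d = (48 - 0) / (4 - 0) = 12.
w_k = 0 + (k - 0)·12.
w_{28} = 336; S = 29·(0 + 336)/2 = 4872.

4872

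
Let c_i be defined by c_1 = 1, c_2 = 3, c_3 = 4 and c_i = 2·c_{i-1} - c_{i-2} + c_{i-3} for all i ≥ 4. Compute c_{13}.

c_4 = 6; c_5 = 11; c_6 = 20; c_7 = 35; c_8 = 61; c_9 = 107; c_{10} = 188; c_{11} = 330; c_{12} = 579; c_{13} = 1016.

1016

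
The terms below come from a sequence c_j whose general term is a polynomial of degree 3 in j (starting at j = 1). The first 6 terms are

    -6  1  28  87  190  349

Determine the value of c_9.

1282

1st diffs: 7, 27, 59, 103, 159.
2nd diffs: 20, 32, 44, 56.
3rd diffs: 12, 12, 12 (constant).
Newton forward-difference form: c_j = -6 + 7·C(j-1,1) + 20·C(j-1,2) + 12·C(j-1,3).
At j = 9: j-1 = 8, so c_9 = -6 + 56 + 560 + 672 = 1282.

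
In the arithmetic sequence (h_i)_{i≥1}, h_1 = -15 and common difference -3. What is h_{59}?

h_i = -15 + (i - 1)·(-3).
h_{59} = -15 + 58·(-3) = -189.

-189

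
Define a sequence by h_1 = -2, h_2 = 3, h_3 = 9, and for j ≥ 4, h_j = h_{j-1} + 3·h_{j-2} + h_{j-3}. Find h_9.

Applying the relation repeatedly:
h_4 = 16, h_5 = 46, h_6 = 103, h_7 = 257, h_8 = 612, h_9 = 1486.

1486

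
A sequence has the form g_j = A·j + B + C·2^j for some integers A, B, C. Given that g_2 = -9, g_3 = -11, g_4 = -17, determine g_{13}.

-8175

Plug in j = 2, 3, 4: 2A + B + 4C = -9; 3A + B + 8C = -11; 4A + B + 16C = -17.
Subtracting the first from the second: A + 4C = -2.
Subtracting the second from the third: A + 8C = -6.
Solving: C = -1, A = 2, then B = -9.
Hence g_{13} = 2·13 + (-9) + (-1)·8192 = -8175.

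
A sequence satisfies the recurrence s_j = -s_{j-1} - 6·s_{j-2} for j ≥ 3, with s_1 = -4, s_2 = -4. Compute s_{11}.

s_3 = 28, s_4 = -4, s_5 = -164, s_6 = 188, s_7 = 796, s_8 = -1924, s_9 = -2852, s_{10} = 14396, s_{11} = 2716.

2716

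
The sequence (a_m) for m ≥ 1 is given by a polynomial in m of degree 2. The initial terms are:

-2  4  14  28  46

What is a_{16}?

1st diffs: 6, 10, 14, 18.
2nd diffs: 4, 4, 4 (constant).
Newton forward-difference form: a_m = -2 + 6·C(m-1,1) + 4·C(m-1,2).
At m = 16: m-1 = 15, so a_{16} = -2 + 90 + 420 = 508.

508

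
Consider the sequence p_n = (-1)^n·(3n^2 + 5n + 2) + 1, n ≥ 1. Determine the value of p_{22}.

(-1)^22 = 1; 3n^2 + 5n + 2 at n=22 is 1564; so p_{22} = 1565.

1565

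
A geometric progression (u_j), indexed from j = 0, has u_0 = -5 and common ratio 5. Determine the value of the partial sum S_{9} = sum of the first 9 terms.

-2441405

u_j = (-5)·5^(j-0).
S = (-5)·(5^9 - 1)/(5 - 1) = (-5)·(1953125 - 1)/(4) = -2441405.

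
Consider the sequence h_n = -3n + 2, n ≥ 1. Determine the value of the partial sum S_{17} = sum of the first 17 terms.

-425

Over n = 1..17: Σn = 153.
Total = (-3)·153 + (2)·17 = -425.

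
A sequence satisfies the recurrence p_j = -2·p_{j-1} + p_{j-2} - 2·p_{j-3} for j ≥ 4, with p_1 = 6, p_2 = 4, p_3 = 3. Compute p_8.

-478

Applying the relation repeatedly:
p_4 = -14  p_5 = 23  p_6 = -66  p_7 = 183  p_8 = -478.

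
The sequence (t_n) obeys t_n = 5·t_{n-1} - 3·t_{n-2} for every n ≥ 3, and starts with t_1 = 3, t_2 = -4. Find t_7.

-10721

Applying the relation repeatedly:
t_3 = -29; t_4 = -133; t_5 = -578; t_6 = -2491; t_7 = -10721.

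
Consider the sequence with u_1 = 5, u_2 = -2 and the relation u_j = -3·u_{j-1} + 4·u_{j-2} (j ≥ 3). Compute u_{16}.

u_3 = 26  u_4 = -86  u_5 = 362  …  u_{13} = 23488106  u_{14} = -93952406  u_{15} = 375809642  u_{16} = -1503238550.
(Characteristic roots are 1 and -4.)

-1503238550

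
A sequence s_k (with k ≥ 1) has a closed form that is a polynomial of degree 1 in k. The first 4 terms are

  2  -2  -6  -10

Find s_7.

1st diffs: -4, -4, -4 (constant).
So s_k = -4k + 6.
Evaluating at k = 7 gives s_7 = -22.

-22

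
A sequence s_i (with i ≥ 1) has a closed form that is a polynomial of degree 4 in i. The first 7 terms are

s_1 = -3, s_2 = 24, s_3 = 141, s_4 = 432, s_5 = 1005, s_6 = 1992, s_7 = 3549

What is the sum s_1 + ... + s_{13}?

1st diffs: 27, 117, 291, 573, 987, 1557.
2nd diffs: 90, 174, 282, 414, 570.
3rd diffs: 84, 108, 132, 156.
4th diffs: 24, 24, 24 (constant).
Newton forward-difference form: s_i = -3 + 27·C(i-1,1) + 90·C(i-1,2) + 84·C(i-1,3) + 24·C(i-1,4).
Continuing: …, 5856, 9117, 13560, 19437, …, s_{13} = 36621.
Summing i = 1..13 (13 terms) gives 118755.

118755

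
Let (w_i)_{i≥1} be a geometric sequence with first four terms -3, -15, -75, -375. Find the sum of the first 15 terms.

-22888183593

Common ratio r = 5.
w_i = (-3)·5^(i-1).
S = (-3)·(5^15 - 1)/(5 - 1) = (-3)·(30517578125 - 1)/(4) = -22888183593.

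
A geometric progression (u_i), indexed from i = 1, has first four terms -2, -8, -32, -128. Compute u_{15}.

-536870912

Common ratio r = 4.
u_i = (-2)·4^(i-1).
u_{15} = (-2)·4^14 = -536870912.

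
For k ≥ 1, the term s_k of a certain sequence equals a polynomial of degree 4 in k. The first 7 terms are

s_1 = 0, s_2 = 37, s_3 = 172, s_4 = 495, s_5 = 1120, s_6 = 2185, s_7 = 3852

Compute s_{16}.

84555

1st diffs: 37, 135, 323, 625, 1065, 1667.
2nd diffs: 98, 188, 302, 440, 602.
3rd diffs: 90, 114, 138, 162.
4th diffs: 24, 24, 24 (constant).
Newton forward-difference form: s_k = 37·C(k-1,1) + 98·C(k-1,2) + 90·C(k-1,3) + 24·C(k-1,4).
At k = 16: k-1 = 15, so s_{16} = 555 + 10290 + 40950 + 32760 = 84555.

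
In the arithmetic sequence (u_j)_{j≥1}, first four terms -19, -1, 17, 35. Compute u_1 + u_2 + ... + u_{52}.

22880

Common difference d = 18.
u_j = -19 + (j - 1)·18.
u_{52} = 899; S = 52·(-19 + 899)/2 = 22880.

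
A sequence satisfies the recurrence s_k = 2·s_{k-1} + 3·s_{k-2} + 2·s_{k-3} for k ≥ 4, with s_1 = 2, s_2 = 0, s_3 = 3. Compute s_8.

930

Iterate the recurrence:
s_4 = 10, s_5 = 29, s_6 = 94, s_7 = 295, s_8 = 930.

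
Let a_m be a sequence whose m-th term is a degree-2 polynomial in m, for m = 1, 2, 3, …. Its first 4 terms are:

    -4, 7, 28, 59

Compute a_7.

1st diffs: 11, 21, 31.
2nd diffs: 10, 10 (constant).
Newton forward-difference form: a_m = -4 + 11·C(m-1,1) + 10·C(m-1,2).
At m = 7: m-1 = 6, so a_7 = -4 + 66 + 150 = 212.

212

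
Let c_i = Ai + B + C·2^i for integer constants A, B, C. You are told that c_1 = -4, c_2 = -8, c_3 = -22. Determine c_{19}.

-2621326

Plug in i = 1, 2, 3: A + B + 2C = -4; 2A + B + 4C = -8; 3A + B + 8C = -22.
Subtracting the first from the second: A + 2C = -4.
Subtracting the second from the third: A + 4C = -14.
Solving: C = -5, A = 6, then B = 0.
Hence c_{19} = 6·19 + 0 + (-5)·524288 = -2621326.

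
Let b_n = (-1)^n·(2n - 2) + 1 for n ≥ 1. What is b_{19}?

(-1)^19 = -1; 2n - 2 at n=19 is 36; so b_{19} = -35.

-35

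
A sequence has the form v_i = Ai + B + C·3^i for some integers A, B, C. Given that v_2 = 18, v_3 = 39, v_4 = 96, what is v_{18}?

387420546

Write the equations: 2A + B + 9C = 18; 3A + B + 27C = 39; 4A + B + 81C = 96.
Subtracting the first from the second: A + 18C = 21.
Subtracting the second from the third: A + 54C = 57.
Solving: C = 1, A = 3, then B = 3.
Hence v_{18} = 3·18 + 3 + 1·387420489 = 387420546.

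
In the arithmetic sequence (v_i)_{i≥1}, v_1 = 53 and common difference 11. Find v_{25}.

317

v_i = 53 + (i - 1)·11.
v_{25} = 53 + 24·11 = 317.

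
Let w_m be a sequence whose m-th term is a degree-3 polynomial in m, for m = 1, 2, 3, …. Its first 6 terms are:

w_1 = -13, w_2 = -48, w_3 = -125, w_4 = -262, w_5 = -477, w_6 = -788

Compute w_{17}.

-15693

1st diffs: -35, -77, -137, -215, -311.
2nd diffs: -42, -60, -78, -96.
3rd diffs: -18, -18, -18 (constant).
Newton forward-difference form: w_m = -13 + (-35)·C(m-1,1) + (-42)·C(m-1,2) + (-18)·C(m-1,3).
At m = 17: m-1 = 16, so w_{17} = -13 - 560 - 5040 - 10080 = -15693.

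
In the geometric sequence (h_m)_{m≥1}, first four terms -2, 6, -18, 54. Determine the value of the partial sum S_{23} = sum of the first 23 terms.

Common ratio r = -3.
h_m = (-2)·(-3)^(m-1).
S = (-2)·((-3)^23 - 1)/(-3 - 1) = (-2)·(-94143178827 - 1)/(-4) = -47071589414.

-47071589414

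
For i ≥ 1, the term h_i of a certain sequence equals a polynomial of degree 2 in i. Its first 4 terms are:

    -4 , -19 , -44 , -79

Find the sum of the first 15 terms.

1st diffs: -15, -25, -35.
2nd diffs: -10, -10 (constant).
Newton forward-difference form: h_i = -4 + (-15)·C(i-1,1) + (-10)·C(i-1,2).
Continuing: …, -124, -179, -244, -319, …, h_{15} = -1124.
Summing i = 1..15 (15 terms) gives -6185.

-6185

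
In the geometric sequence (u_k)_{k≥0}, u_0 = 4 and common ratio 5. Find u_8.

u_k = 4·5^(k-0).
u_8 = 4·5^8 = 1562500.

1562500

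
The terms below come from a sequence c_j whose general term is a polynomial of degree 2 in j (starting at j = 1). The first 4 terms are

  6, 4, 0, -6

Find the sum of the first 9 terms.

-186

1st diffs: -2, -4, -6.
2nd diffs: -2, -2 (constant).
Newton forward-difference form: c_j = 6 + (-2)·C(j-1,1) + (-2)·C(j-1,2).
Continuing: …, -14, -24, -36, -50, …, c_9 = -66.
Summing j = 1..9 (9 terms) gives -186.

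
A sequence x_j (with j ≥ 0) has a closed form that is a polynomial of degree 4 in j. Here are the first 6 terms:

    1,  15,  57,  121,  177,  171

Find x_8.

1st diffs: 14, 42, 64, 56, -6.
2nd diffs: 28, 22, -8, -62.
3rd diffs: -6, -30, -54.
4th diffs: -24, -24 (constant).
Newton forward-difference form: x_j = 1 + 14·C(j,1) + 28·C(j,2) + (-6)·C(j,3) + (-24)·C(j,4).
At j = 8: j = 8, so x_8 = 1 + 112 + 784 - 336 - 1680 = -1119.

-1119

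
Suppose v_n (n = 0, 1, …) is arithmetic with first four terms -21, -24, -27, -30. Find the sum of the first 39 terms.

-3042

Common difference d = -3.
v_n = -21 + (n - 0)·(-3).
v_{38} = -135; S = 39·(-21 + (-135))/2 = -3042.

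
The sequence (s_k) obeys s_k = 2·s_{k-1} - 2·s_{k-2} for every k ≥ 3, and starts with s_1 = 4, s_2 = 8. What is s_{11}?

Compute successive terms:
s_3 = 8, s_4 = 0, s_5 = -16, s_6 = -32, s_7 = -32, s_8 = 0, s_9 = 64, s_{10} = 128, s_{11} = 128.

128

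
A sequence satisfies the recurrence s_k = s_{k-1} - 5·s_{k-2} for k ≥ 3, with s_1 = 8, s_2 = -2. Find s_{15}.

Step forward from the initial values:
s_3 = -42, s_4 = -32, s_5 = 178, …, s_{12} = -49502, s_{13} = -95192, s_{14} = 152318, s_{15} = 628278.

628278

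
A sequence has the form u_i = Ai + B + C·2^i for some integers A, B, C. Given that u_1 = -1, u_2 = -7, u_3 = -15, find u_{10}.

Write the equations: A + B + 2C = -1; 2A + B + 4C = -7; 3A + B + 8C = -15.
Subtracting the first from the second: A + 2C = -6.
Subtracting the second from the third: A + 4C = -8.
Solving: C = -1, A = -4, then B = 5.
Therefore u_{10} = -40 + 5 + (-1)·1024 = -1059.

-1059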